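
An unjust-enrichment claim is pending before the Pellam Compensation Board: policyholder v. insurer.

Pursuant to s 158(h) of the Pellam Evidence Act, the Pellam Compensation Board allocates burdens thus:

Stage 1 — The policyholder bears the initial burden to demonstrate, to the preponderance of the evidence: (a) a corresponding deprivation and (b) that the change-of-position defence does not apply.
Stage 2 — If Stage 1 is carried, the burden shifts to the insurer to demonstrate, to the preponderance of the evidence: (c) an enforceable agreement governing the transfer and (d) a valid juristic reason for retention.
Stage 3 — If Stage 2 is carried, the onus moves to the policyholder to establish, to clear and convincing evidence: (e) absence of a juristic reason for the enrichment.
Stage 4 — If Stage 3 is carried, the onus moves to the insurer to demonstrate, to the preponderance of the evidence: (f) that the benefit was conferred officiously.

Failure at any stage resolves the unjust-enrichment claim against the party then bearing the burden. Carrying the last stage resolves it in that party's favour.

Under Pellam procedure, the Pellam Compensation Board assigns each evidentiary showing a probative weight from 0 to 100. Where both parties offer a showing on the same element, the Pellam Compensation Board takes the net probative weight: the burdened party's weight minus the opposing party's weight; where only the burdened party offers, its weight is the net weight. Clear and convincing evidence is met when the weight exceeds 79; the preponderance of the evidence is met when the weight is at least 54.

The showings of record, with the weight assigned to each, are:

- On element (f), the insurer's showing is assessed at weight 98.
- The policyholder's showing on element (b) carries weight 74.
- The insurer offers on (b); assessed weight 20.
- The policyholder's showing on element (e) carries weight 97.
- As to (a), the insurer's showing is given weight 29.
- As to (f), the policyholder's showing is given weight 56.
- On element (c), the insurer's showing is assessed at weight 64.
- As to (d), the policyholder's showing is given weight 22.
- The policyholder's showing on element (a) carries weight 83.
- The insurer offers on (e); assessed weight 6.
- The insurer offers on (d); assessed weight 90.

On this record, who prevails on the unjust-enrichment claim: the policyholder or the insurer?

At Stage 1 the policyholder must meet the preponderance of the evidence (weight is at least 54): on (a) the weight is 83 less the opposing 29 gives net 54, which does reach 54, so (a) meets the standard; on (b) the weight is 74 less the opposing 20 gives net 54, ≥ 54, so (b) meets the standard.
  All elements met. The burden passes to the insurer.
At Stage 2 the insurer must meet the preponderance of the evidence (weight is at least 54): on (c) the weight is 64, which does reach 54, so (c) meets the standard; on (d) the weight is 90 less the opposing 22 gives net 68, ≥ 54, so (d) meets the standard.
  The insurer carries Stage 2; the policyholder now bears the burden.
At Stage 3 the policyholder must meet clear and convincing evidence (weight exceeds 79): on (e) the weight is 97 less the opposing 6 gives net 91, which does exceed 79, so (e) meets the standard.
  Stage 3 is satisfied; the onus moves to the insurer.
At Stage 4 the insurer must meet the preponderance of the evidence (weight is at least 54): on (f) the weight is 98 less the opposing 56 gives net 42, which does not reach 54, so (f) does not meet the standard.
  The insurer does not carry Stage 4.
The policyholder prevails.

policyholder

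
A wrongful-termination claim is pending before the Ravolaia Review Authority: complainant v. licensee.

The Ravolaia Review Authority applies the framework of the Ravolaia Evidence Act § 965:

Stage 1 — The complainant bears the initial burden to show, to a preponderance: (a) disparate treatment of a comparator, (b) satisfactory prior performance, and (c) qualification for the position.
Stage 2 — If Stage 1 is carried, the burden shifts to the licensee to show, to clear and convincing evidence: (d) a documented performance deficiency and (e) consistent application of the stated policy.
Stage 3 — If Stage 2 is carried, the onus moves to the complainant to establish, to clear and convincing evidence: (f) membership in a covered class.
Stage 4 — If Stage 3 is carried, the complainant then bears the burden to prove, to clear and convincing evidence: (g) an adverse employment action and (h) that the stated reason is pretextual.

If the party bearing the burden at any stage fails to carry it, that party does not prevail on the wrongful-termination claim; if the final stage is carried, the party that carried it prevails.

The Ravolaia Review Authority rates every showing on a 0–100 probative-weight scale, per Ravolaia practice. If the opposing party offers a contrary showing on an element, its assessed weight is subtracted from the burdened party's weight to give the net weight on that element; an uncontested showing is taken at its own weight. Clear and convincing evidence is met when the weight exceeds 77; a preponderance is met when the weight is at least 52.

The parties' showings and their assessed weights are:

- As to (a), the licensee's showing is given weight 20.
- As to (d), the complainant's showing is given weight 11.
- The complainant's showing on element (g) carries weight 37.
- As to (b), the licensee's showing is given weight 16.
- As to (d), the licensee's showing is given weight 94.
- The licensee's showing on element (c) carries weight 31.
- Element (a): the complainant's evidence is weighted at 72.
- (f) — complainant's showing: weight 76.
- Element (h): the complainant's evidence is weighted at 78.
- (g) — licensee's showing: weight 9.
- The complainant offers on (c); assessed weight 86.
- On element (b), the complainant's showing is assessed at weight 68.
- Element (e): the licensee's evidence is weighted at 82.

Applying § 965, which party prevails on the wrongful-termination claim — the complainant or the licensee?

licensee

Stage 1 — burden on complainant; standard: a preponderance (weight is at least 52).
    (a): 72 − 20 = 52 ≥ 52 [met]
    (b): 68 − 16 = 52 ≥ 52 [met]
    (c): 86 − 31 = 55 ≥ 52 [met]
  Stage 1 is satisfied; the onus moves to the licensee.
Stage 2 — burden on licensee; standard: clear and convincing evidence (weight exceeds 77).
    (d): 94 − 11 = 83 > 77 [met]
    (e): 82 > 77 [met]
  The licensee carries Stage 2; the complainant now bears the burden.
Stage 3 — burden on complainant; standard: clear and convincing evidence (weight exceeds 77).
    (f): 76 ≤ 77 [not met]
  Not every element is met, so the complainant fails to carry Stage 3.
The licensee prevails.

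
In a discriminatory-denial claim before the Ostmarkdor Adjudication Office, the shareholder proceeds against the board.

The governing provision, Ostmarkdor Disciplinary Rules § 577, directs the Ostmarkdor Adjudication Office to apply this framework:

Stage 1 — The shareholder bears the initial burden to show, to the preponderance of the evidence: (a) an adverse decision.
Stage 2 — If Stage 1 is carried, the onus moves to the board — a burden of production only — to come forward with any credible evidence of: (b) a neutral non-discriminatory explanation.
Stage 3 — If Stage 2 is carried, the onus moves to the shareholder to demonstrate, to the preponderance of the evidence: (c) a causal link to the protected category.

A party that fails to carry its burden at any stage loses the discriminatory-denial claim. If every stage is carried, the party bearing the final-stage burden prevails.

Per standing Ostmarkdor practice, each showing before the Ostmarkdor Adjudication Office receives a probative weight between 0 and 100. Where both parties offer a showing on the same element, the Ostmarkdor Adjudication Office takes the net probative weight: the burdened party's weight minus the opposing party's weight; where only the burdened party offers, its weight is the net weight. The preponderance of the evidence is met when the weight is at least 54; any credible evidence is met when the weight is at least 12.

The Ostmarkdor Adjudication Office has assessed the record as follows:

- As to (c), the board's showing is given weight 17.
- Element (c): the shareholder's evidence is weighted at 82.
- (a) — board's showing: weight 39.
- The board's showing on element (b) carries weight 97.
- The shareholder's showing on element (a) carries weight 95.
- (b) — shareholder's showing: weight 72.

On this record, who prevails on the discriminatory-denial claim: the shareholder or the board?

shareholder

Stage 1 (shareholder, the preponderance of the evidence, weight is at least 54): (a) net 95−39=56 ≥ 54 — meets.
  Stage 1 carried; the burden shifts to the board.
Stage 2 (board, any credible evidence, weight is at least 12): (b) net 97−72=25 ≥ 12 — meets.
  Stage 2 carried; the burden shifts to the shareholder.
Stage 3 (shareholder, the preponderance of the evidence, weight is at least 54): (c) net 82−17=65 ≥ 54 — meets.
  All elements met at the final stage.
Every stage carried; the shareholder prevails.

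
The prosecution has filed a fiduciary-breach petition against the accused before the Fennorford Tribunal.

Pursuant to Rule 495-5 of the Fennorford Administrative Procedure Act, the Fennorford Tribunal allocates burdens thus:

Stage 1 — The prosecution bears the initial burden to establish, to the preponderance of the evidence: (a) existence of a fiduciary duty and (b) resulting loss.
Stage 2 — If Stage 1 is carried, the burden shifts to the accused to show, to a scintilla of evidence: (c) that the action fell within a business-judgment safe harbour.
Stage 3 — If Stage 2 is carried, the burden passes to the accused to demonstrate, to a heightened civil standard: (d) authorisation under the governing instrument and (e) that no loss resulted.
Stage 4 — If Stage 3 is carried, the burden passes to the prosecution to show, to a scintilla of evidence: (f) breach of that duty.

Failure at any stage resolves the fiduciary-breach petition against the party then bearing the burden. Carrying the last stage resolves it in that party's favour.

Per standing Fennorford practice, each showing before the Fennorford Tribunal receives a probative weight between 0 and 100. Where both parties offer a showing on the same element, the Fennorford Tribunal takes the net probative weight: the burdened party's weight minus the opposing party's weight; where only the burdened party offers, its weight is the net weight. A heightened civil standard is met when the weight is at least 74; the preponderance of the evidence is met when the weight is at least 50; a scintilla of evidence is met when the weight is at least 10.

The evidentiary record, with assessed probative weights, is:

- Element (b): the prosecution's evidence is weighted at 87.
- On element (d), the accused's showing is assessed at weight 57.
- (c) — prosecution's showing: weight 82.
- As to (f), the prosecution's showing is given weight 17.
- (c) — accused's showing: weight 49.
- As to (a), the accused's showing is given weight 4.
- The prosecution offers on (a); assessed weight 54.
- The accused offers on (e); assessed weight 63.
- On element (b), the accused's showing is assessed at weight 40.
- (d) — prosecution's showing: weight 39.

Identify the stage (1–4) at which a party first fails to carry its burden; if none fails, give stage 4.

At Stage 1 the prosecution must meet the preponderance of the evidence (weight is at least 50): on (a) the weight is 54 less the opposing 4 gives net 50, which does reach 50, so (a) meets the standard; on (b) the weight is 87 less the opposing 40 gives net 47, < 50, so (b) does not meet the standard.
  The prosecution does not carry Stage 1.
So the accused prevails.

stage 1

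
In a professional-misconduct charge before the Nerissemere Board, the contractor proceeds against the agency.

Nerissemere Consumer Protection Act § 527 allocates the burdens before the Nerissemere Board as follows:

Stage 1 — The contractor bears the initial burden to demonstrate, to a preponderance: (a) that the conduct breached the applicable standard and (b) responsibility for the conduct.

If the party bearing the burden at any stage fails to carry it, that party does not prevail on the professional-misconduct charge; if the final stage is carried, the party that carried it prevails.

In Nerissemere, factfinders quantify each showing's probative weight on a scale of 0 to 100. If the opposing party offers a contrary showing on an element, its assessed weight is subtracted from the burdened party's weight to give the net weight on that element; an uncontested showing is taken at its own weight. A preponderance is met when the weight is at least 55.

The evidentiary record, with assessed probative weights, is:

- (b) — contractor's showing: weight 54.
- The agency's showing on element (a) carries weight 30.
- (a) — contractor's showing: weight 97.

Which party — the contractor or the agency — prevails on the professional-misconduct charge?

At Stage 1 the contractor must meet a preponderance (weight is at least 55): on (a) the weight is 97 less the opposing 30 gives net 67, which does reach 55, so (a) meets the standard; on (b) the weight is 54, which does not reach 55, so (b) does not meet the standard.
  Stage 1 not carried; the contractor fails its burden.
So the agency prevails.

agency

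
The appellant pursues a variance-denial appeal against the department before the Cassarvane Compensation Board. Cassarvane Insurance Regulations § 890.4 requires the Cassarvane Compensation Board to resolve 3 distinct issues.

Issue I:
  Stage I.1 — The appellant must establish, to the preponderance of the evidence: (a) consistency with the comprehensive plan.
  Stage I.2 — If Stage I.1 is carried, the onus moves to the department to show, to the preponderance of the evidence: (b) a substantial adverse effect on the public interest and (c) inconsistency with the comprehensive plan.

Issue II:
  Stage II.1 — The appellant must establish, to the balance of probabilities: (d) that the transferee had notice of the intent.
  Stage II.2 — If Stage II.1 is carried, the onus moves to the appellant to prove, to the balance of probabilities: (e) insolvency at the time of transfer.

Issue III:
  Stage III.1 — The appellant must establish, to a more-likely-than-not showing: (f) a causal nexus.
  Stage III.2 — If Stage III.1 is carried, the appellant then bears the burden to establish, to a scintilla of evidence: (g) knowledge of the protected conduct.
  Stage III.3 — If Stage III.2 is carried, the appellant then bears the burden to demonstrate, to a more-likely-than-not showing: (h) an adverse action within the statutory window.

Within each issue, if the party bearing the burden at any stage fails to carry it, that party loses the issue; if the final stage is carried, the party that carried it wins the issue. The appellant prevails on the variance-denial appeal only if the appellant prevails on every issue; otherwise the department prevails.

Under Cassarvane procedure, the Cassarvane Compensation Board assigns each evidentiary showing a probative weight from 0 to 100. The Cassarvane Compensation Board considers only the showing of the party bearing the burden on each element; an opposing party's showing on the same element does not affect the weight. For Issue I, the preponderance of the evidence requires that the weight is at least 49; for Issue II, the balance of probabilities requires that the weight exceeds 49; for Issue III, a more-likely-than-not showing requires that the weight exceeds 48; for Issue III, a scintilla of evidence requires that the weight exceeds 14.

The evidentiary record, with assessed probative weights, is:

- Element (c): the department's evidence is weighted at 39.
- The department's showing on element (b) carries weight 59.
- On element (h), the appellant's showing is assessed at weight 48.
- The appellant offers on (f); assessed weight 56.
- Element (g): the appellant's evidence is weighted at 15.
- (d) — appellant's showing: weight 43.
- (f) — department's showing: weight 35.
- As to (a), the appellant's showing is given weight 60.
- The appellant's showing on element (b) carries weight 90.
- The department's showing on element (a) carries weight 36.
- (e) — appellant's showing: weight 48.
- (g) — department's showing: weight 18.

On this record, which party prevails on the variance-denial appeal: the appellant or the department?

department

— Issue I —
At Stage I.1 the appellant must meet the preponderance of the evidence (weight is at least 49): on (a) the weight is 60 (the department's 36 is given no effect), ≥ 49, so (a) meets the standard.
  Stage I.1 carried; the burden shifts to the department.
At Stage I.2 the department must meet the preponderance of the evidence (weight is at least 49): on (b) the weight is 59 (the appellant's 90 is given no effect), which does reach 49, so (b) meets the standard; on (c) the weight is 39, < 49, so (c) does not meet the standard.
  The department does not carry Stage I.2.
The analysis ends at Stage I.2; the appellant prevails on this issue.
— Issue II —
At Stage II.1 the appellant must meet the balance of probabilities (weight exceeds 49): on (d) the weight is 43, ≤ 49, so (d) does not meet the standard.
  Not every element is met, so the appellant fails to carry Stage II.1.
The analysis ends at Stage II.1; the department prevails on this issue.
— Issue III —
Stage III.1 (appellant, a more-likely-than-not showing, weight exceeds 48): (f) 56 (department's 35 disregarded) > 48 — meets.
  All elements met. The appellant retains the burden for Stage III.2.
Stage III.2 (appellant, a scintilla of evidence, weight exceeds 14): (g) 15 (department's 18 disregarded) > 14 — meets.
  All elements met. The appellant retains the burden for Stage III.3.
Stage III.3 (appellant, a more-likely-than-not showing, weight exceeds 48): (h) 48 ≤ 48 — fails.
  Not every element is met, so the appellant fails to carry Stage III.3.
The analysis ends at Stage III.3; the department prevails on this issue.
Per-issue: Issue I → appellant; Issue II → department; Issue III → department. The appellant must prevail on every issue; overall, the department prevails.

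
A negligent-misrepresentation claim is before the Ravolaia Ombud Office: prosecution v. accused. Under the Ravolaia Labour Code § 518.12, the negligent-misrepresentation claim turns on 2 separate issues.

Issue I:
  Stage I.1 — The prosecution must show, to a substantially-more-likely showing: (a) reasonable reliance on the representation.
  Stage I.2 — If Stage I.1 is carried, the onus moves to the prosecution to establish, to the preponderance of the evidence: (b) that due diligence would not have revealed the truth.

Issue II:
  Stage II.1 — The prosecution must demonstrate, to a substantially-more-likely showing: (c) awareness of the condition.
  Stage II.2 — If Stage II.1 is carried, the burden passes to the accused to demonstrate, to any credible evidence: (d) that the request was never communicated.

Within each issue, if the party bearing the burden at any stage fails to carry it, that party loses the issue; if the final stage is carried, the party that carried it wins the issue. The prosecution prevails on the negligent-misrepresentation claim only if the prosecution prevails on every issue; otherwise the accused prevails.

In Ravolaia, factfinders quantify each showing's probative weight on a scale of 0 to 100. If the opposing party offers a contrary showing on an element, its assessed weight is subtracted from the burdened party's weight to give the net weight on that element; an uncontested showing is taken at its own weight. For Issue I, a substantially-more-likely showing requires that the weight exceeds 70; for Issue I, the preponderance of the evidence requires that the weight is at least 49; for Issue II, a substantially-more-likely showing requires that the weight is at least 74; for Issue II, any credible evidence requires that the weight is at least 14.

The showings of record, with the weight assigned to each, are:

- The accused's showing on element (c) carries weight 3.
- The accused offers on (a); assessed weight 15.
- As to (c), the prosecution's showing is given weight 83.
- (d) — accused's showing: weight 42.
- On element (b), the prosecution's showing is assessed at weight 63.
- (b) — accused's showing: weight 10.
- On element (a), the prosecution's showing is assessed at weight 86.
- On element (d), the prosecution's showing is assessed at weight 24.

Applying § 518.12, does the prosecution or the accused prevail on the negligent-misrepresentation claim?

— Issue I —
Stage I.1 (prosecution, a substantially-more-likely showing, weight exceeds 70): (a) net 86−15=71 > 70 — meets.
  Stage I.1 carried; the burden remains with the prosecution.
Stage I.2 (prosecution, the preponderance of the evidence, weight is at least 49): (b) net 63−10=53 ≥ 49 — meets.
  All elements met at the final stage.
Every stage carried; the prosecution prevails on this issue.
— Issue II —
Stage II.1 — burden on prosecution; standard: a substantially-more-likely showing (weight is at least 74).
    (c): 83 − 3 = 80 ≥ 74 [met]
  All elements met. The burden passes to the accused.
Stage II.2 — burden on accused; standard: any credible evidence (weight is at least 14).
    (d): 42 − 24 = 18 ≥ 14 [met]
  The accused carries the last stage.
Every stage carried; the accused prevails on this issue.
Per-issue: Issue I → prosecution; Issue II → accused. The prosecution must prevail on every issue; overall, the accused prevails.

accused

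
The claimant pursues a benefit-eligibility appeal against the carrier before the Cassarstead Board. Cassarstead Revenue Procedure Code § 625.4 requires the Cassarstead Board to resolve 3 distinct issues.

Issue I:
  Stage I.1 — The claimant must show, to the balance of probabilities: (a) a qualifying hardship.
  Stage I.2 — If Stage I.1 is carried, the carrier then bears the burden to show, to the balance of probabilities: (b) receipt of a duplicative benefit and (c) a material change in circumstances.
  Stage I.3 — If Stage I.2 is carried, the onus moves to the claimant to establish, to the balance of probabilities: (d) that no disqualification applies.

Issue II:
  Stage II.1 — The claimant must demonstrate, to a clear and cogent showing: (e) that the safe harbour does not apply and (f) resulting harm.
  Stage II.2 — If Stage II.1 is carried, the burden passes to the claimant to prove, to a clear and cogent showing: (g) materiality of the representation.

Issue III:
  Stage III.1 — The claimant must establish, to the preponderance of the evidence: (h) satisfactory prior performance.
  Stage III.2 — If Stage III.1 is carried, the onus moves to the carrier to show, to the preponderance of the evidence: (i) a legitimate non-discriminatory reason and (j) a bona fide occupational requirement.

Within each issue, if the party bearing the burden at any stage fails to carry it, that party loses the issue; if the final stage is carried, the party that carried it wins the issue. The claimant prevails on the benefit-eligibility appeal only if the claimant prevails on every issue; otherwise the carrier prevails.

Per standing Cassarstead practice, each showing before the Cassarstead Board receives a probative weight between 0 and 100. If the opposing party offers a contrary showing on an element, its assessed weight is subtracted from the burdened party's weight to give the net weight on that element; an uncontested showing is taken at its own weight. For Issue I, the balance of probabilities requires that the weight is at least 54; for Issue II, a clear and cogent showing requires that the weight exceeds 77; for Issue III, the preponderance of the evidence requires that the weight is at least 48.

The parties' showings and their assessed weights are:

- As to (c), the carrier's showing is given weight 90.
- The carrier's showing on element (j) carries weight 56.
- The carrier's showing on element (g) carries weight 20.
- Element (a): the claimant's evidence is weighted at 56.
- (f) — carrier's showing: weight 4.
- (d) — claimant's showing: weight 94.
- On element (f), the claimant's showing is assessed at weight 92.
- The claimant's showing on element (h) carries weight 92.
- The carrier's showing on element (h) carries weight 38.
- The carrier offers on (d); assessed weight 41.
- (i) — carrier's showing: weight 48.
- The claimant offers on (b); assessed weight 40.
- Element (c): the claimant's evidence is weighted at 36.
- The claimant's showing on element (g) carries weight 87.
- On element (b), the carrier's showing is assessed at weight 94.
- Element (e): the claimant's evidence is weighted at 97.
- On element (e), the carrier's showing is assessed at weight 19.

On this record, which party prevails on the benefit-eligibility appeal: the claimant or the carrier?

carrier

— Issue I —
Stage I.1 (claimant, the balance of probabilities, weight is at least 54): (a) 56 ≥ 54 — meets.
  Stage I.1 is satisfied; the onus moves to the carrier.
Stage I.2 (carrier, the balance of probabilities, weight is at least 54): (b) net 94−40=54 ≥ 54 — meets; (c) net 90−36=54 ≥ 54 — meets.
  Stage I.2 carried; the burden shifts to the claimant.
Stage I.3 (claimant, the balance of probabilities, weight is at least 54): (d) net 94−41=53 < 54 — fails.
  The claimant does not carry Stage I.3.
The carrier prevails on this issue.
— Issue II —
At Stage II.1 the claimant must meet a clear and cogent showing (weight exceeds 77): on (e) the weight is 97 less the opposing 19 gives net 78, which does exceed 77, so (e) meets the standard; on (f) the weight is 92 less the opposing 4 gives net 88, > 77, so (f) meets the standard.
  All elements met. The claimant retains the burden for Stage II.2.
At Stage II.2 the claimant must meet a clear and cogent showing (weight exceeds 77): on (g) the weight is 87 less the opposing 20 gives net 67, ≤ 77, so (g) does not meet the standard.
  Stage II.2 not carried; the claimant fails its burden.
The carrier prevails on this issue.
— Issue III —
At Stage III.1 the claimant must meet the preponderance of the evidence (weight is at least 48): on (h) the weight is 92 less the opposing 38 gives net 54, ≥ 48, so (h) meets the standard.
  The claimant carries Stage III.1; the carrier now bears the burden.
At Stage III.2 the carrier must meet the preponderance of the evidence (weight is at least 48): on (i) the weight is 48, ≥ 48, so (i) meets the standard; on (j) the weight is 56, which does reach 48, so (j) meets the standard.
  All elements met at the final stage.
Every stage carried; the carrier prevails on this issue.
Per-issue: Issue I → carrier; Issue II → carrier; Issue III → carrier. The claimant must prevail on every issue; overall, the carrier prevails.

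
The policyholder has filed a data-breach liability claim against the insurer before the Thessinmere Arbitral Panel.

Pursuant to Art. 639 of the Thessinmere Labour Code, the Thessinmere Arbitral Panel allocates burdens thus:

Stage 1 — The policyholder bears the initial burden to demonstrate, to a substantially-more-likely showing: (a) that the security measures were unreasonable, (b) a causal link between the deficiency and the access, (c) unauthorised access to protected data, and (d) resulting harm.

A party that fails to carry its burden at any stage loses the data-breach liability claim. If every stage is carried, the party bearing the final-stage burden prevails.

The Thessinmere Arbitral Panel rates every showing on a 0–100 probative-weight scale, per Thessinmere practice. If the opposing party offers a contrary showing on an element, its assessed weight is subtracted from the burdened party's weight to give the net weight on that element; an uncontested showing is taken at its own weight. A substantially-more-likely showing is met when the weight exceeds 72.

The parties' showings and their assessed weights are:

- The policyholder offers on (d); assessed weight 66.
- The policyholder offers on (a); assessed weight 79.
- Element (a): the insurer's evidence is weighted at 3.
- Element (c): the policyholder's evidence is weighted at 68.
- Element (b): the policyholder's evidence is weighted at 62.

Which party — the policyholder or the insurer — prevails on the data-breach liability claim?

insurer

Stage 1 (policyholder, a substantially-more-likely showing, weight exceeds 72): (a) net 79−3=76 > 72 — meets; (b) 62 ≤ 72 — fails; (c) 68 ≤ 72 — fails; (d) 66 ≤ 72 — fails.
  Stage 1 not carried; the policyholder fails its burden.
So the insurer prevails.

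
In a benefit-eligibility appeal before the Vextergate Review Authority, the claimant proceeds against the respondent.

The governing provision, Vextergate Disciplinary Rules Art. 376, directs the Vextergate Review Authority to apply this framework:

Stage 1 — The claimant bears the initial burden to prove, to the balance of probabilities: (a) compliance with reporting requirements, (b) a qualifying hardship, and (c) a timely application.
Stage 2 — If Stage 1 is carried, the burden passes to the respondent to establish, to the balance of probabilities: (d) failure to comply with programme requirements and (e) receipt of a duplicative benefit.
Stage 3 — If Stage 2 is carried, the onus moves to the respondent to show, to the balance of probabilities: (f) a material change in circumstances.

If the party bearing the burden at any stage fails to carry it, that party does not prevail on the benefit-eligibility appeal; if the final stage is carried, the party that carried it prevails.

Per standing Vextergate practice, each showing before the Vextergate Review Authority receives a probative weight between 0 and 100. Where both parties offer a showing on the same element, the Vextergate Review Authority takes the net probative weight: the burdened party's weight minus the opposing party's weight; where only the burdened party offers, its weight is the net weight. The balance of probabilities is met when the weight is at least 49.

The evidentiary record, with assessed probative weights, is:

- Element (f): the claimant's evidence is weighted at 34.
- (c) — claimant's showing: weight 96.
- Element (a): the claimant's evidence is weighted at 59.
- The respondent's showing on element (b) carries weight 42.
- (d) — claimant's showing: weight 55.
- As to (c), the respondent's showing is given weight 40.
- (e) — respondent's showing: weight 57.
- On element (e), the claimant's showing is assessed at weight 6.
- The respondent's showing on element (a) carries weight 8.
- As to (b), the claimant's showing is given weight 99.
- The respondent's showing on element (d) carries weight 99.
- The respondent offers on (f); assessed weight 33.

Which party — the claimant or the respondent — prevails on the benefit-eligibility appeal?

claimant

Stage 1 (claimant, the balance of probabilities, weight is at least 49): (a) net 59−8=51 ≥ 49 — meets; (b) net 99−42=57 ≥ 49 — meets; (c) net 96−40=56 ≥ 49 — meets.
  All elements met. The burden passes to the respondent.
Stage 2 (respondent, the balance of probabilities, weight is at least 49): (d) net 99−55=44 < 49 — fails; (e) net 57−6=51 ≥ 49 — meets.
  Stage 2 not carried; the respondent fails its burden.
So the claimant prevails.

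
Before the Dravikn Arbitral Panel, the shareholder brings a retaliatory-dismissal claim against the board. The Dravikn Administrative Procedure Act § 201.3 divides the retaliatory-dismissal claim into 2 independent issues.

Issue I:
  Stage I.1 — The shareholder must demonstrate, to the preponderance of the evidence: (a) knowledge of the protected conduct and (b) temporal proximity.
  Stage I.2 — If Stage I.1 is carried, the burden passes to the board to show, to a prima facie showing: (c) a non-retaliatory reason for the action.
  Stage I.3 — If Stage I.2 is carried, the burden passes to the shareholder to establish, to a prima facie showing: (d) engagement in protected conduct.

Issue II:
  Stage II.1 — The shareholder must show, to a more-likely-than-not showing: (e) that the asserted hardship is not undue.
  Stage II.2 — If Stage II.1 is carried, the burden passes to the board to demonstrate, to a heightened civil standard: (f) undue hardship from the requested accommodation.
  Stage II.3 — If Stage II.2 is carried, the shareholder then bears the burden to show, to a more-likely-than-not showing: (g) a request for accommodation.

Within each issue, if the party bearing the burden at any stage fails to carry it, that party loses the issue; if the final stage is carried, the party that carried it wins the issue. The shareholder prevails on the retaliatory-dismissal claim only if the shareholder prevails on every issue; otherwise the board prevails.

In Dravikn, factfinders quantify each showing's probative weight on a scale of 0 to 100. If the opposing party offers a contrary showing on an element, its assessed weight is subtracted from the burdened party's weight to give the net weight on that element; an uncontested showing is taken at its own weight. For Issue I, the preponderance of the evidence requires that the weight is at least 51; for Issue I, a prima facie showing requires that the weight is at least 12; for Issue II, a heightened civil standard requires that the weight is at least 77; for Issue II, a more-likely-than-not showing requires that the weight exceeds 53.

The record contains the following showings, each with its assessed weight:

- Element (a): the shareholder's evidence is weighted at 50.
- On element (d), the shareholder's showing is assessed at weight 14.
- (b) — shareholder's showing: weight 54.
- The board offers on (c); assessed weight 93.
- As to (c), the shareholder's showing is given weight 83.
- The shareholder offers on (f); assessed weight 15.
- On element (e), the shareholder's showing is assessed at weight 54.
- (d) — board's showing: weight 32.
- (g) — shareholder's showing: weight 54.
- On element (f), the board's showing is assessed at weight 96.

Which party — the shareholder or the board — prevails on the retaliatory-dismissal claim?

board

— Issue I —
At Stage I.1 the shareholder must meet the preponderance of the evidence (weight is at least 51): on (a) the weight is 50, < 51, so (a) does not meet the standard; on (b) the weight is 54, which does reach 51, so (b) meets the standard.
  Stage I.1 not carried; the shareholder fails its burden.
The board prevails on this issue.
— Issue II —
At Stage II.1 the shareholder must meet a more-likely-than-not showing (weight exceeds 53): on (e) the weight is 54, > 53, so (e) meets the standard.
  All elements met. The burden passes to the board.
At Stage II.2 the board must meet a heightened civil standard (weight is at least 77): on (f) the weight is 96 less the opposing 15 gives net 81, ≥ 77, so (f) meets the standard.
  All elements met. The burden passes to the shareholder.
At Stage II.3 the shareholder must meet a more-likely-than-not showing (weight exceeds 53): on (g) the weight is 54, > 53, so (g) meets the standard.
  Stage II.3 carried; the final stage is satisfied.
With every stage satisfied, the shareholder prevails on this issue.
Per-issue: Issue I → board; Issue II → shareholder. The shareholder must prevail on every issue; overall, the board prevails.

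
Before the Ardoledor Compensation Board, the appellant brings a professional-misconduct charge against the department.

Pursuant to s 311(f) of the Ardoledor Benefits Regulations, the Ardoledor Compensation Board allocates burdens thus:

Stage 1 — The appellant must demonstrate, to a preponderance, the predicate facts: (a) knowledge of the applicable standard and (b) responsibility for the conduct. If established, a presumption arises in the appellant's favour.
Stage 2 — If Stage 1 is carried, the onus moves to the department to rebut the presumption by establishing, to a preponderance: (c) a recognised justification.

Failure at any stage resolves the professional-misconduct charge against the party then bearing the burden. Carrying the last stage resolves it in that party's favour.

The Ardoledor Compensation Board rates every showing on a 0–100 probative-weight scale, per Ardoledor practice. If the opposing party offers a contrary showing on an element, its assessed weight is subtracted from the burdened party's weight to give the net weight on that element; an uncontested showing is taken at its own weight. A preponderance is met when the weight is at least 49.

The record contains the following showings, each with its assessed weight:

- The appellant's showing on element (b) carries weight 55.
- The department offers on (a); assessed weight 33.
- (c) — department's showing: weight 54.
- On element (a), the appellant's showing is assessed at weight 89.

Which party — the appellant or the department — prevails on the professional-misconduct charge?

Stage 1 — burden on appellant; standard: a preponderance (weight is at least 49).
    (a): 89 − 33 = 56 ≥ 49 [met]
    (b): 55 ≥ 49 [met]
  The appellant carries Stage 1; the department now bears the burden.
Stage 2 — burden on department; standard: a preponderance (weight is at least 49).
    (c): 54 ≥ 49 [met]
  The department carries the last stage.
All stages carried — the department prevails.

department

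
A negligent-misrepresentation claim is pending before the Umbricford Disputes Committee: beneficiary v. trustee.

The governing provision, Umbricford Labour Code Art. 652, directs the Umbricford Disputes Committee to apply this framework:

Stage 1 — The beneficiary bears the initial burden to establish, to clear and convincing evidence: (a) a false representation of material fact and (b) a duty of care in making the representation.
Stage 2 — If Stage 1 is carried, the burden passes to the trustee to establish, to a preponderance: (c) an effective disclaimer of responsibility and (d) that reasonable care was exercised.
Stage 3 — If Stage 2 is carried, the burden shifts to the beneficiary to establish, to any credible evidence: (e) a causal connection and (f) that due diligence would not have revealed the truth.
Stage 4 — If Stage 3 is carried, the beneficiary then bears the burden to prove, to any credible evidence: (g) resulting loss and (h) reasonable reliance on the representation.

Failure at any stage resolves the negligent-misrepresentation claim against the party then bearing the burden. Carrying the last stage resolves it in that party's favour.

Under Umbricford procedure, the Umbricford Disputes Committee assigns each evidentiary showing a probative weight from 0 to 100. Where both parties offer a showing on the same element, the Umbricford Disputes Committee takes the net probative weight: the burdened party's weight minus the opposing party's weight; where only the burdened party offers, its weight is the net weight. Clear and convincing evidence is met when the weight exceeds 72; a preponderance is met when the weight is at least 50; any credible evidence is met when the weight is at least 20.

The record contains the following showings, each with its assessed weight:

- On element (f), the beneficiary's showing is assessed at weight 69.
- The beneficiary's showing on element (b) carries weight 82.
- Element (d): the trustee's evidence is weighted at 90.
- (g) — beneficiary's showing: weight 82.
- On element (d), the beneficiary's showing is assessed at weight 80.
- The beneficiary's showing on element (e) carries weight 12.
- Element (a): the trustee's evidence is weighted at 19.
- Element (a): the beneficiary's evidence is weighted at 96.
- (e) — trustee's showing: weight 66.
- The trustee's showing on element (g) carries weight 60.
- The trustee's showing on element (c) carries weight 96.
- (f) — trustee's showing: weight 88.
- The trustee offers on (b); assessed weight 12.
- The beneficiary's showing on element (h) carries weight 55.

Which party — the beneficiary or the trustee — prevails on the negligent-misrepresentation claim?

Stage 1 (beneficiary, clear and convincing evidence, weight exceeds 72): (a) net 96−19=77 > 72 — meets; (b) net 82−12=70 ≤ 72 — fails.
  Stage 1 not carried; the beneficiary fails its burden.
So the trustee prevails.

trustee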